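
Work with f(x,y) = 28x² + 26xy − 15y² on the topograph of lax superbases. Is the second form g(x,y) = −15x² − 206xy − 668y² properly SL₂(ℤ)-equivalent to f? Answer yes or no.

D₁ = 2356, D₂ = 2356
river cycle of f (length 40): (-15, 34, 20), (20, 46, -3), (-3, 44, 35), (35, 26, -12), (-12, 46, 5), (5, 44, -21), (-21, 40, 9), (9, 32, -37), (-37, 42, 4), (4, 46, -15), … (30 more)
river cycle of g (length 40): (-15, 34, 20), (20, 46, -3), (-3, 44, 35), (35, 26, -12), (-12, 46, 5), (5, 44, -21), (-21, 40, 9), (9, 32, -37), (-37, 42, 4), (4, 46, -15), … (30 more)
cycles coincide ⇒ equivalent

yes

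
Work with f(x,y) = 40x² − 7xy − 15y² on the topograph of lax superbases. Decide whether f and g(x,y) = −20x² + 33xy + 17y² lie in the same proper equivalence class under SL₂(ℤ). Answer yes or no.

D₁ = 2449, D₂ = 2449
river cycle of f (length 64): (-15, 37, 18), (18, 35, -17), (-17, 33, 20), (20, 47, -3), (-3, 49, 4), (4, 47, -15), (-15, 43, 10), (10, 37, -27), (-27, 17, 20), (20, 23, -24), … (54 more)
river cycle of g (length 64): (17, 35, -18), (-18, 37, 15), (15, 23, -32), (-32, 41, 6), (6, 43, -25), (-25, 7, 24), (24, 41, -8), (-8, 39, 29), (29, 19, -18), (-18, 17, 30), … (54 more)
cycles differ ⇒ inequivalent

no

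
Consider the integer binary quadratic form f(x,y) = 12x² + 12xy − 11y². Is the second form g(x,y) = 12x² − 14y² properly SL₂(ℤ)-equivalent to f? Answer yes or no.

D₁ = 672, D₂ = 672
river cycle of f (length 6): (-11, 10, 13), (13, 16, -8), (-8, 16, 13), (13, 10, -11), (-11, 12, 12), (12, 12, -11)
river cycle of g (length 2): (12, 24, -2), (-2, 24, 12)
cycles differ ⇒ inequivalent

no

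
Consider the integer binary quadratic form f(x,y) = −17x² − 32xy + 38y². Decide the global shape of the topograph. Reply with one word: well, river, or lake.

D = b²−4ac = (-32)² − 4·(-17)·38 = 3608
D > 0 non-square ⇒ indefinite ⇒ periodic river

river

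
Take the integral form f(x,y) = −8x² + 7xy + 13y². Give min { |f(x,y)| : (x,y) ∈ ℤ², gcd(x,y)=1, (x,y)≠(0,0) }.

river: ρ → (13,19,-2)
river: ρ → (-2,21,3)
river: ρ → (3,21,-2)
river: ρ → (-2,19,13)
river: ρ → (13,7,-8)
river: ρ → (-8,9,12)
river: ρ → (12,15,-5)
river: ρ → (-5,15,12)
river: ρ → (12,9,-8)
river: ρ → (-8,7,13)
closes: descent 0, river 10
min |a| on river = 2

2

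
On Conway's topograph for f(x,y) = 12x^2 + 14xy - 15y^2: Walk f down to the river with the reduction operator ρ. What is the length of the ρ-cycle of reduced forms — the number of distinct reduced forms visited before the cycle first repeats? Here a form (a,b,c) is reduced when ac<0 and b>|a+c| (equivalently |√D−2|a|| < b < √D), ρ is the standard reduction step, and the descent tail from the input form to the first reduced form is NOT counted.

D = 916, ⌊√D⌋ = 30
river: ρ → (-15,16,11)
river: ρ → (11,28,-3)
river: ρ → (-3,26,20)
river: ρ → (20,14,-9)
river: ρ → (-9,22,12)
river: ρ → (12,26,-5)
river: ρ → (-5,24,17)
river: ρ → (17,10,-12)
river: ρ → (-12,14,15)
river: ρ → (15,16,-11)
river: ρ → (-11,28,3)
river: ρ → (3,26,-20)
river: ρ → (-20,14,9)
river: ρ → (9,22,-12)
river: ρ → (-12,26,5)
river: ρ → (5,24,-17)
river: ρ → (-17,10,12)
river: ρ → (12,14,-15)
ρ-cycle length = 18 (tail of 0 descent steps not counted)

18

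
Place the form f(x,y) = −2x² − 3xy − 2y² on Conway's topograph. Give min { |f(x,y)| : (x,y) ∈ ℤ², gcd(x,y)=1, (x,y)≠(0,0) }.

translate: b→-1 (≡3 mod 4), so (2,3,2)→(2,-1,1)
flip: (2,-1,1)→(1,1,2)
reduced (well bottom): (1,1,2) with a≤c, −a<b≤a
well minimum |f| = |-1| = 1 (negative-definite)

1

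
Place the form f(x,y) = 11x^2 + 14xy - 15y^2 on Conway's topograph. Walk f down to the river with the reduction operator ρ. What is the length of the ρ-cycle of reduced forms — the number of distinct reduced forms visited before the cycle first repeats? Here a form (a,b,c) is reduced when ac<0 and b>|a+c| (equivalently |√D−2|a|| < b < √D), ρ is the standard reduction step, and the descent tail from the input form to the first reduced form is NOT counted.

D = 856, ⌊√D⌋ = 29
river: ρ → (-15,16,10)
river: ρ → (10,24,-7)
river: ρ → (-7,18,19)
river: ρ → (19,20,-6)
river: ρ → (-6,28,3)
river: ρ → (3,26,-15)
river: ρ → (-15,4,14)
river: ρ → (14,24,-5)
river: ρ → (-5,26,9)
river: ρ → (9,28,-2)
river: ρ → (-2,28,9)
river: ρ → (9,26,-5)
river: ρ → (-5,24,14)
river: ρ → (14,4,-15)
river: ρ → (-15,26,3)
river: ρ → (3,28,-6)
river: ρ → (-6,20,19)
river: ρ → (19,18,-7)
river: ρ → (-7,24,10)
river: ρ → (10,16,-15)
river: ρ → (-15,14,11)
river: ρ → (11,8,-18)
river: ρ → (-18,28,1)
river: ρ → (1,28,-18)
river: ρ → (-18,8,11)
river: ρ → (11,14,-15)
ρ-cycle length = 26 (tail of 0 descent steps not counted)

26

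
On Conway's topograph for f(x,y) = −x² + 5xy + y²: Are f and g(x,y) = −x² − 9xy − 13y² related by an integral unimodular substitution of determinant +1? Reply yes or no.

D₁ = 29, D₂ = 29
river cycle of f (length 2): (1, 5, -1), (-1, 5, 1)
river cycle of g (length 2): (-1, 5, 1), (1, 5, -1)
cycles coincide ⇒ equivalent

yes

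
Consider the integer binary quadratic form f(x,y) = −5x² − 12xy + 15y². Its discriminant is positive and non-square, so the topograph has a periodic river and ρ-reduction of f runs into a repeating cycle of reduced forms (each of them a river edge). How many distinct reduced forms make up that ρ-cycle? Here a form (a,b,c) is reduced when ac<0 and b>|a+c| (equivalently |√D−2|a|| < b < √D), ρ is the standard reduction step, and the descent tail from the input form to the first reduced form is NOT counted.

D = 444, ⌊√D⌋ = 21
descent: ρ → (15,12,-5)  [lands on river]
river: ρ → (-5,18,6)
river: ρ → (6,18,-5)
river: ρ → (-5,12,15)
river: ρ → (15,18,-2)
river: ρ → (-2,18,15)
ρ-cycle length = 6 (tail of 1 descent step not counted)

6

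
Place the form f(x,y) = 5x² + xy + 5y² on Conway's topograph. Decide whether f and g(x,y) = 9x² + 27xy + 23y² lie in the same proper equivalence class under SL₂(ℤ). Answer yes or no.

D₁ = -99, D₂ = -99
f: reduced (well bottom): (5,1,5) with a≤c, −a<b≤a
g: translate: b→9 (≡27 mod 18), so (9,27,23)→(9,9,5)
g: flip: (9,9,5)→(5,-9,9)
g: translate: b→1 (≡-9 mod 10), so (5,-9,9)→(5,1,5)
g: reduced (well bottom): (5,1,5) with a≤c, −a<b≤a
reduced forms (5, 1, 5) vs (5, 1, 5) ⇒ equivalent

yes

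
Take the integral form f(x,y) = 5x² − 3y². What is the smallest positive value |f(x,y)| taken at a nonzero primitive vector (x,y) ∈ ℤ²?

descent: ρ → (-3,6,2)  [lands on river]
river: ρ → (2,6,-3)
closes: descent 1, river 2
min |a| on river = 2

2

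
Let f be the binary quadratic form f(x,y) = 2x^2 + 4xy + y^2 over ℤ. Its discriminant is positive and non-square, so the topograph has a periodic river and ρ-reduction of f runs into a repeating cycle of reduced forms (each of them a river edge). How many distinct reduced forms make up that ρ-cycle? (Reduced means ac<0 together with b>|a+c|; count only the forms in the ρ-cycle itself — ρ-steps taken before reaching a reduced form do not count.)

D = 8, ⌊√D⌋ = 2
descent: ρ → (1,2,-1)  [lands on river]
river: ρ → (-1,2,1)
ρ-cycle length = 2 (tail of 1 descent step not counted)

2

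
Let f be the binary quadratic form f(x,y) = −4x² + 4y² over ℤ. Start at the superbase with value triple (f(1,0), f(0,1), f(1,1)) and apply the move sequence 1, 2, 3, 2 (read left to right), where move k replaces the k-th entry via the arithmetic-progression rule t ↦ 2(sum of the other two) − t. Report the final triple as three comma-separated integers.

start (-4,4,0) = (f(1,0),f(0,1),f(1,1))
replace slot 1: 2·(4+0) − (-4) = 12 → (12,4,0)
replace slot 2: 2·(12+0) − 4 = 20 → (12,20,0)
replace slot 3: 2·(12+20) − 0 = 64 → (12,20,64)
replace slot 2: 2·(12+64) − 20 = 132 → (12,132,64)

12,132,64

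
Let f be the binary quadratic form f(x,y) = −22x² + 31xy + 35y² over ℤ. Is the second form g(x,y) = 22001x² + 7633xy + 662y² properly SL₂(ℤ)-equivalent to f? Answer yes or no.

D₁ = 4041, D₂ = 4041
river cycle of f (length 68): (35, 39, -18), (-18, 33, 41), (41, 49, -10), (-10, 51, 36), (36, 21, -25), (-25, 29, 32), (32, 35, -22), (-22, 53, 14), (14, 59, -10), (-10, 61, 8), … (58 more)
river cycle of g (length 68): (35, 39, -18), (-18, 33, 41), (41, 49, -10), (-10, 51, 36), (36, 21, -25), (-25, 29, 32), (32, 35, -22), (-22, 53, 14), (14, 59, -10), (-10, 61, 8), … (58 more)
cycles coincide ⇒ equivalent

yes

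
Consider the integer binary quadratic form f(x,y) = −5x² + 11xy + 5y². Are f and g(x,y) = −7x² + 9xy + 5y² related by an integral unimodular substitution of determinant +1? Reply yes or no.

D₁ = 221, D₂ = 221
river cycle of f (length 4): (5, 9, -7), (-7, 5, 7), (7, 9, -5), (-5, 11, 5)
river cycle of g (length 4): (5, 11, -5), (-5, 9, 7), (7, 5, -7), (-7, 9, 5)
cycles differ ⇒ inequivalent

no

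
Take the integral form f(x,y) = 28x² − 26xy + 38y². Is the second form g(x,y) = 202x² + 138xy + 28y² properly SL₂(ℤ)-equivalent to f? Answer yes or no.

D₁ = -3580, D₂ = -3580
f: reduced (well bottom): (28,-26,38) with a≤c, −a<b≤a
g: flip: (202,138,28)→(28,-138,202)
g: translate: b→-26 (≡-138 mod 56), so (28,-138,202)→(28,-26,38)
g: reduced (well bottom): (28,-26,38) with a≤c, −a<b≤a
reduced forms (28, -26, 38) vs (28, -26, 38) ⇒ equivalent

yes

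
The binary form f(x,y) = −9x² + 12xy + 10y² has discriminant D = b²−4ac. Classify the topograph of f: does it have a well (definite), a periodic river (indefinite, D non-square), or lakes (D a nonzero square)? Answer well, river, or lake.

D = b²−4ac = 12² − 4·(-9)·10 = 504
D > 0 non-square ⇒ indefinite ⇒ periodic river

river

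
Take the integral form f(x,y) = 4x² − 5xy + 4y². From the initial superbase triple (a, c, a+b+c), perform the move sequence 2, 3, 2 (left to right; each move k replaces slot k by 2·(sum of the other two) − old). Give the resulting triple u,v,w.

start (4,4,3) = (f(1,0),f(0,1),f(1,1))
replace slot 2: 2·(4+3) − 4 = 10 → (4,10,3)
replace slot 3: 2·(4+10) − 3 = 25 → (4,10,25)
replace slot 2: 2·(4+25) − 10 = 48 → (4,48,25)

4,48,25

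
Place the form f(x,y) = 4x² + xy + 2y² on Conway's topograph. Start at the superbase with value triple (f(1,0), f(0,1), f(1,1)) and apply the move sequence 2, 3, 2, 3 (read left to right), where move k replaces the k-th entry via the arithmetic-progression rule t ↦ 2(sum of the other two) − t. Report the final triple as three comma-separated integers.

start (4,2,7) = (f(1,0),f(0,1),f(1,1))
replace slot 2: 2·(4+7) − 2 = 20 → (4,20,7)
replace slot 3: 2·(4+20) − 7 = 41 → (4,20,41)
replace slot 2: 2·(4+41) − 20 = 70 → (4,70,41)
replace slot 3: 2·(4+70) − 41 = 107 → (4,70,107)

4,70,107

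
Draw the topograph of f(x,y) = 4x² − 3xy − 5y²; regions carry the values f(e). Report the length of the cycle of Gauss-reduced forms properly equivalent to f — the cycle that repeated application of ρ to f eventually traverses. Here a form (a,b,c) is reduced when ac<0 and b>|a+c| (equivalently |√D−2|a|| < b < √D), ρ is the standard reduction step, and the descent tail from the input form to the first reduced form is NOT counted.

D = 89, ⌊√D⌋ = 9
descent: ρ → (-5,3,4)  [lands on river]
river: ρ → (4,5,-4)
river: ρ → (-4,3,5)
river: ρ → (5,7,-2)
river: ρ → (-2,9,1)
river: ρ → (1,9,-2)
river: ρ → (-2,7,5)
river: ρ → (5,3,-4)
river: ρ → (-4,5,4)
river: ρ → (4,3,-5)
river: ρ → (-5,7,2)
river: ρ → (2,9,-1)
river: ρ → (-1,9,2)
river: ρ → (2,7,-5)
ρ-cycle length = 14 (tail of 1 descent step not counted)

14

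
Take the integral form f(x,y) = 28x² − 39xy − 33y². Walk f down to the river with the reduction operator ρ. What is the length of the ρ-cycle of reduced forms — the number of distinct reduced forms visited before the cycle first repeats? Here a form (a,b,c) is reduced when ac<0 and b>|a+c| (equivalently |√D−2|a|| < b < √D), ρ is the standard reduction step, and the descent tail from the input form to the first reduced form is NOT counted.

D = 5217, ⌊√D⌋ = 72
descent: ρ → (-33,39,28)  [lands on river]
river: ρ → (28,17,-44)
river: ρ → (-44,71,1)
river: ρ → (1,71,-44)
river: ρ → (-44,17,28)
river: ρ → (28,39,-33)
river: ρ → (-33,27,34)
river: ρ → (34,41,-26)
river: ρ → (-26,63,12)
river: ρ → (12,57,-41)
river: ρ → (-41,25,28)
river: ρ → (28,31,-38)
river: ρ → (-38,45,21)
river: ρ → (21,39,-44)
river: ρ → (-44,49,16)
river: ρ → (16,47,-47)
river: ρ → (-47,47,16)
river: ρ → (16,49,-44)
river: ρ → (-44,39,21)
river: ρ → (21,45,-38)
river: ρ → (-38,31,28)
river: ρ → (28,25,-41)
river: ρ → (-41,57,12)
river: ρ → (12,63,-26)
river: ρ → (-26,41,34)
river: ρ → (34,27,-33)
ρ-cycle length = 26 (tail of 1 descent step not counted)

26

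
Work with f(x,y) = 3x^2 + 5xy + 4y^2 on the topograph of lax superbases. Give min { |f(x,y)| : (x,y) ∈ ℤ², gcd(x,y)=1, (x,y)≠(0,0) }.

translate: b→-1 (≡5 mod 6), so (3,5,4)→(3,-1,2)
flip: (3,-1,2)→(2,1,3)
reduced (well bottom): (2,1,3) with a≤c, −a<b≤a
well minimum = a = 2

2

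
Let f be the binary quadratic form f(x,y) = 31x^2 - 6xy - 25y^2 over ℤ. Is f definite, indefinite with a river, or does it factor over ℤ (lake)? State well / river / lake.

D = b²−4ac = (-6)² − 4·31·(-25) = 3136
D = 56² is a perfect square ⇒ form factors over ℤ ⇒ lakes

lake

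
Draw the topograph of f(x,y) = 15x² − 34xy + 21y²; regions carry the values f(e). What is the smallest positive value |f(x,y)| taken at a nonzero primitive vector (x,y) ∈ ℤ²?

translate: b→-4 (≡-34 mod 30), so (15,-34,21)→(15,-4,2)
flip: (15,-4,2)→(2,4,15)
translate: b→0 (≡4 mod 4), so (2,4,15)→(2,0,13)
reduced (well bottom): (2,0,13) with a≤c, −a<b≤a
well minimum = a = 2

2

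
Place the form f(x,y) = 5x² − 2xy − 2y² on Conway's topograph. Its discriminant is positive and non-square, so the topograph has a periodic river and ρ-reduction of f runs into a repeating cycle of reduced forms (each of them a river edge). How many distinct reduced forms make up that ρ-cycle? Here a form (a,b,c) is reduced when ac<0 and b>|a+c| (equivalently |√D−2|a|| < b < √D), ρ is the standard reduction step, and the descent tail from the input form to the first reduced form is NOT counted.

D = 44, ⌊√D⌋ = 6
descent: ρ → (-2,6,1)  [lands on river]
river: ρ → (1,6,-2)
ρ-cycle length = 2 (tail of 1 descent step not counted)

2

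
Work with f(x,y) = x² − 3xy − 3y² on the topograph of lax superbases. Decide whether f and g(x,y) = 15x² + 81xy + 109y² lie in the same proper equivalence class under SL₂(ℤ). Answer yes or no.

D₁ = 21, D₂ = 21
river cycle of f (length 2): (-3, 3, 1), (1, 3, -3)
river cycle of g (length 2): (1, 3, -3), (-3, 3, 1)
cycles coincide ⇒ equivalent

yes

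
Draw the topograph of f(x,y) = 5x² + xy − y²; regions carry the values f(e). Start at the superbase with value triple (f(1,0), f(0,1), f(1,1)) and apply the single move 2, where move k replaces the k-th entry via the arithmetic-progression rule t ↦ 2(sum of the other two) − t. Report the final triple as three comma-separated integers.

start (5,-1,5) = (f(1,0),f(0,1),f(1,1))
replace slot 2: 2·(5+5) − (-1) = 21 → (5,21,5)

5,21,5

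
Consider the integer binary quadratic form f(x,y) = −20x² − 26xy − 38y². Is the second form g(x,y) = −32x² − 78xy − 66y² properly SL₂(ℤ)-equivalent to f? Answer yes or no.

D₁ = -2364, D₂ = -2364
f is negative-definite; reduce −f:
−f: translate: b→-14 (≡26 mod 40), so (20,26,38)→(20,-14,32)
−f: reduced (well bottom): (20,-14,32) with a≤c, −a<b≤a
flip sign back: reduced form of f is (-20,14,-32)
g is negative-definite; reduce −g:
−g: translate: b→14 (≡78 mod 64), so (32,78,66)→(32,14,20)
−g: flip: (32,14,20)→(20,-14,32)
−g: reduced (well bottom): (20,-14,32) with a≤c, −a<b≤a
flip sign back: reduced form of g is (-20,14,-32)
reduced forms (-20, 14, -32) vs (-20, 14, -32) ⇒ equivalent

yes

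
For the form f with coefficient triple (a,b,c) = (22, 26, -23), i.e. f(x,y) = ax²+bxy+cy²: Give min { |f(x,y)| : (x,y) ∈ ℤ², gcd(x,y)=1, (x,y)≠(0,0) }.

river: ρ → (-23,20,25)
river: ρ → (25,30,-18)
river: ρ → (-18,42,13)
river: ρ → (13,36,-27)
river: ρ → (-27,18,22)
river: ρ → (22,26,-23)
closes: descent 0, river 6
min |a| on river = 13

13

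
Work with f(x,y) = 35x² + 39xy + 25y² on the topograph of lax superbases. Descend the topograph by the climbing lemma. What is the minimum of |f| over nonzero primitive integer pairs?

translate: b→-31 (≡39 mod 70), so (35,39,25)→(35,-31,21)
flip: (35,-31,21)→(21,31,35)
translate: b→-11 (≡31 mod 42), so (21,31,35)→(21,-11,25)
reduced (well bottom): (21,-11,25) with a≤c, −a<b≤a
well minimum = a = 21

21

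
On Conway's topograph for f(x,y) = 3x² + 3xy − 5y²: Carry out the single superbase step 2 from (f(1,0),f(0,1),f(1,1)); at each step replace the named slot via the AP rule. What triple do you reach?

start (3,-5,1) = (f(1,0),f(0,1),f(1,1))
replace slot 2: 2·(3+1) − (-5) = 13 → (3,13,1)

3,13,1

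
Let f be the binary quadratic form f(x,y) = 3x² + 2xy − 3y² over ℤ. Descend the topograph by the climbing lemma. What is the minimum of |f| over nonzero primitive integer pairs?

river: ρ → (-3,4,2)
river: ρ → (2,4,-3)
river: ρ → (-3,2,3)
river: ρ → (3,4,-2)
river: ρ → (-2,4,3)
river: ρ → (3,2,-3)
closes: descent 0, river 6
min |a| on river = 2

2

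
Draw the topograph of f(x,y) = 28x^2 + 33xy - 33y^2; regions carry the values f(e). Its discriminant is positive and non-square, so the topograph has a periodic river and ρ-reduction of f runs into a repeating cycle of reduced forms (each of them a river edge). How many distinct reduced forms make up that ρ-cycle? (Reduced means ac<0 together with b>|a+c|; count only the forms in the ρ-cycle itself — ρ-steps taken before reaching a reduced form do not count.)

D = 4785, ⌊√D⌋ = 69
river: ρ → (-33,33,28)
river: ρ → (28,23,-38)
river: ρ → (-38,53,13)
river: ρ → (13,51,-42)
river: ρ → (-42,33,22)
river: ρ → (22,55,-20)
river: ρ → (-20,65,7)
river: ρ → (7,61,-38)
river: ρ → (-38,15,30)
river: ρ → (30,45,-23)
river: ρ → (-23,47,28)
river: ρ → (28,65,-5)
river: ρ → (-5,65,28)
river: ρ → (28,47,-23)
river: ρ → (-23,45,30)
river: ρ → (30,15,-38)
river: ρ → (-38,61,7)
river: ρ → (7,65,-20)
river: ρ → (-20,55,22)
river: ρ → (22,33,-42)
river: ρ → (-42,51,13)
river: ρ → (13,53,-38)
river: ρ → (-38,23,28)
river: ρ → (28,33,-33)
ρ-cycle length = 24 (tail of 0 descent steps not counted)

24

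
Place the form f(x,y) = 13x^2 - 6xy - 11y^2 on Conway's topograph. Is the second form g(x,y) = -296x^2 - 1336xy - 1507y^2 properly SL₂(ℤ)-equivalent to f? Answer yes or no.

D₁ = 608, D₂ = 608
river cycle of f (length 6): (-11, 6, 13), (13, 20, -4), (-4, 20, 13), (13, 6, -11), (-11, 16, 8), (8, 16, -11)
river cycle of g (length 6): (8, 16, -11), (-11, 6, 13), (13, 20, -4), (-4, 20, 13), (13, 6, -11), (-11, 16, 8)
cycles coincide ⇒ equivalent

yes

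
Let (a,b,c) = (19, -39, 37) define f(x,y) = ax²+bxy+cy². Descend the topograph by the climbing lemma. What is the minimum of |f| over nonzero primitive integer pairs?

translate: b→-1 (≡-39 mod 38), so (19,-39,37)→(19,-1,17)
flip: (19,-1,17)→(17,1,19)
reduced (well bottom): (17,1,19) with a≤c, −a<b≤a
well minimum = a = 17

17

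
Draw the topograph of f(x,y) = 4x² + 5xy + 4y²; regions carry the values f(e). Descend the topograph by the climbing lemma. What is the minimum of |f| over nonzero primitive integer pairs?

translate: b→-3 (≡5 mod 8), so (4,5,4)→(4,-3,3)
flip: (4,-3,3)→(3,3,4)
reduced (well bottom): (3,3,4) with a≤c, −a<b≤a
well minimum = a = 3

3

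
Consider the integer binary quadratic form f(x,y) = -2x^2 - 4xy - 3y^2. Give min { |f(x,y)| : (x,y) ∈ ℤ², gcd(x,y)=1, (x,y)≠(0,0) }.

translate: b→0 (≡4 mod 4), so (2,4,3)→(2,0,1)
flip: (2,0,1)→(1,0,2)
reduced (well bottom): (1,0,2) with a≤c, −a<b≤a
well minimum |f| = |-1| = 1 (negative-definite)

1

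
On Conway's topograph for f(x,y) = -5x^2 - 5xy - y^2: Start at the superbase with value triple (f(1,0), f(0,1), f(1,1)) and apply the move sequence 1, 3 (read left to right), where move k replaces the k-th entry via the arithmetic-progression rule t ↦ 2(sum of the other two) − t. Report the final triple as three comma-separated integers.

start (-5,-1,-11) = (f(1,0),f(0,1),f(1,1))
replace slot 1: 2·((-1)+(-11)) − (-5) = -19 → (-19,-1,-11)
replace slot 3: 2·((-19)+(-1)) − (-11) = -29 → (-19,-1,-29)

-19,-1,-29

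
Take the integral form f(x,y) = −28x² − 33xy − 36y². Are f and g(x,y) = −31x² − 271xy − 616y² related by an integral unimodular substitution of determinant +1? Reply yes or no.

D₁ = -2943, D₂ = -2943
f is negative-definite; reduce −f:
−f: translate: b→-23 (≡33 mod 56), so (28,33,36)→(28,-23,31)
−f: reduced (well bottom): (28,-23,31) with a≤c, −a<b≤a
flip sign back: reduced form of f is (-28,23,-31)
g is negative-definite; reduce −g:
−g: translate: b→23 (≡271 mod 62), so (31,271,616)→(31,23,28)
−g: flip: (31,23,28)→(28,-23,31)
−g: reduced (well bottom): (28,-23,31) with a≤c, −a<b≤a
flip sign back: reduced form of g is (-28,23,-31)
reduced forms (-28, 23, -31) vs (-28, 23, -31) ⇒ equivalent

yes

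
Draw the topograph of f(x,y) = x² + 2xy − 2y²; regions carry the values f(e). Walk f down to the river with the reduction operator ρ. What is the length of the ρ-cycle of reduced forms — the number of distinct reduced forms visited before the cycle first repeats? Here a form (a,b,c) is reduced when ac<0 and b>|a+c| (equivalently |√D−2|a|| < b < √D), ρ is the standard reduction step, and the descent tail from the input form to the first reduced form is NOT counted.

D = 12, ⌊√D⌋ = 3
river: ρ → (-2,2,1)
river: ρ → (1,2,-2)
ρ-cycle length = 2 (tail of 0 descent steps not counted)

2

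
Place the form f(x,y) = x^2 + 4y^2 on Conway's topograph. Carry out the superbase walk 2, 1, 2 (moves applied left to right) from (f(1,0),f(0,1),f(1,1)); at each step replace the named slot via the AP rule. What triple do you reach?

start (1,4,5) = (f(1,0),f(0,1),f(1,1))
replace slot 2: 2·(1+5) − 4 = 8 → (1,8,5)
replace slot 1: 2·(8+5) − 1 = 25 → (25,8,5)
replace slot 2: 2·(25+5) − 8 = 52 → (25,52,5)

25,52,5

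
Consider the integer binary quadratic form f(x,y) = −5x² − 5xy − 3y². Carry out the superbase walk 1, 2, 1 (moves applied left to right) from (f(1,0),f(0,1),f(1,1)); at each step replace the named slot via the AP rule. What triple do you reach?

start (-5,-3,-13) = (f(1,0),f(0,1),f(1,1))
replace slot 1: 2·((-3)+(-13)) − (-5) = -27 → (-27,-3,-13)
replace slot 2: 2·((-27)+(-13)) − (-3) = -77 → (-27,-77,-13)
replace slot 1: 2·((-77)+(-13)) − (-27) = -153 → (-153,-77,-13)

-153,-77,-13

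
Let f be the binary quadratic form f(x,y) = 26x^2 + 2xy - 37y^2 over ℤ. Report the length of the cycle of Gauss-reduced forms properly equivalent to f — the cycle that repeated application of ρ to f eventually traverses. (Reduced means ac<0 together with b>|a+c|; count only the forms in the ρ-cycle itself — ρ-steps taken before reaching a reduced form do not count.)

D = 3852, ⌊√D⌋ = 62
descent: ρ → (-37,-2,26)
descent: ρ → (26,54,-9)  [lands on river]
river: ρ → (-9,54,26)
river: ρ → (26,50,-13)
river: ρ → (-13,54,18)
river: ρ → (18,54,-13)
river: ρ → (-13,50,26)
ρ-cycle length = 6 (tail of 2 descent steps not counted)

6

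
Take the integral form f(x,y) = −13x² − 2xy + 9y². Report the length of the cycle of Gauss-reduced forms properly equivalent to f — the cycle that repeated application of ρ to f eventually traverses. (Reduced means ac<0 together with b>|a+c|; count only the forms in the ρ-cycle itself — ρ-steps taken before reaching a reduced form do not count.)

D = 472, ⌊√D⌋ = 21
descent: ρ → (9,20,-2)  [lands on river]
river: ρ → (-2,20,9)
river: ρ → (9,16,-6)
river: ρ → (-6,20,3)
river: ρ → (3,16,-18)
river: ρ → (-18,20,1)
river: ρ → (1,20,-18)
river: ρ → (-18,16,3)
river: ρ → (3,20,-6)
river: ρ → (-6,16,9)
ρ-cycle length = 10 (tail of 1 descent step not counted)

10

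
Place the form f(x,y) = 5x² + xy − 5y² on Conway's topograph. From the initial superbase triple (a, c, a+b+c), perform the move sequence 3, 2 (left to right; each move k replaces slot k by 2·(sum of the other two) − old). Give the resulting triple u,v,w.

start (5,-5,1) = (f(1,0),f(0,1),f(1,1))
replace slot 3: 2·(5+(-5)) − 1 = -1 → (5,-5,-1)
replace slot 2: 2·(5+(-1)) − (-5) = 13 → (5,13,-1)

5,13,-1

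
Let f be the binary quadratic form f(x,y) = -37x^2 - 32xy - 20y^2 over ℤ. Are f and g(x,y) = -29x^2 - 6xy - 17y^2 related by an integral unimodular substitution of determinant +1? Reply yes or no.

D₁ = -1936, D₂ = -1936
f is negative-definite; reduce −f:
−f: flip: (37,32,20)→(20,-32,37)
−f: translate: b→8 (≡-32 mod 40), so (20,-32,37)→(20,8,25)
−f: reduced (well bottom): (20,8,25) with a≤c, −a<b≤a
flip sign back: reduced form of f is (-20,-8,-25)
g is negative-definite; reduce −g:
−g: flip: (29,6,17)→(17,-6,29)
−g: reduced (well bottom): (17,-6,29) with a≤c, −a<b≤a
flip sign back: reduced form of g is (-17,6,-29)
reduced forms (-20, -8, -25) vs (-17, 6, -29) ⇒ inequivalent

no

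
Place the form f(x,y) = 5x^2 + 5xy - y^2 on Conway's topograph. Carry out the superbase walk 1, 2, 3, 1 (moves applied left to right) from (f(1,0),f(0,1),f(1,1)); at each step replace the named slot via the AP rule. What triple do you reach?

start (5,-1,9) = (f(1,0),f(0,1),f(1,1))
replace slot 1: 2·((-1)+9) − 5 = 11 → (11,-1,9)
replace slot 2: 2·(11+9) − (-1) = 41 → (11,41,9)
replace slot 3: 2·(11+41) − 9 = 95 → (11,41,95)
replace slot 1: 2·(41+95) − 11 = 261 → (261,41,95)

261,41,95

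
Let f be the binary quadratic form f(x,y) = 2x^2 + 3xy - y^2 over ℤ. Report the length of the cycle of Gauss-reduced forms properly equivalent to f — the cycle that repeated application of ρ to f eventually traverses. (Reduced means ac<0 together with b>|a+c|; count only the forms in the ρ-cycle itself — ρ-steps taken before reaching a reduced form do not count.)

D = 17, ⌊√D⌋ = 4
river: ρ → (-1,3,2)
river: ρ → (2,1,-2)
river: ρ → (-2,3,1)
river: ρ → (1,3,-2)
river: ρ → (-2,1,2)
river: ρ → (2,3,-1)
ρ-cycle length = 6 (tail of 0 descent steps not counted)

6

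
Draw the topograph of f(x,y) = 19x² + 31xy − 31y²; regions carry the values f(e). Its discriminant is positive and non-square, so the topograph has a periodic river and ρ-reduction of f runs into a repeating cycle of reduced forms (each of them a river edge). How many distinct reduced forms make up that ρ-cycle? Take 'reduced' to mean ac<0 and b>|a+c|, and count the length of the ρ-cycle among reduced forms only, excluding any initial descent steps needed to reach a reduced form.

D = 3317, ⌊√D⌋ = 57
river: ρ → (-31,31,19)
river: ρ → (19,45,-17)
river: ρ → (-17,57,1)
river: ρ → (1,57,-17)
river: ρ → (-17,45,19)
river: ρ → (19,31,-31)
ρ-cycle length = 6 (tail of 0 descent steps not counted)

6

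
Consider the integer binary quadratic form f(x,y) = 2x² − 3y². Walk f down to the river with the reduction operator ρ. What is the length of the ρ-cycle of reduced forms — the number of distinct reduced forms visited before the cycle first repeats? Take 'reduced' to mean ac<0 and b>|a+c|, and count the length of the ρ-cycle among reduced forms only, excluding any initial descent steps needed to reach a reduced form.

D = 24, ⌊√D⌋ = 4
descent: ρ → (-3,0,2)
descent: ρ → (2,4,-1)  [lands on river]
river: ρ → (-1,4,2)
ρ-cycle length = 2 (tail of 2 descent steps not counted)

2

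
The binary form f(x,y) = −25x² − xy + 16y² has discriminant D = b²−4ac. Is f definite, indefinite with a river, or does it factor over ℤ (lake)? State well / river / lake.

D = b²−4ac = (-1)² − 4·(-25)·16 = 1601
D > 0 non-square ⇒ indefinite ⇒ periodic river

river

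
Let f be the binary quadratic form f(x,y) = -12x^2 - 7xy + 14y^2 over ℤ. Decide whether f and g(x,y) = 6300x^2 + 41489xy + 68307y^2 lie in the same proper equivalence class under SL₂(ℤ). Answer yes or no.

D₁ = 721, D₂ = 721
river cycle of f (length 36): (14, 7, -12), (-12, 17, 9), (9, 19, -10), (-10, 21, 7), (7, 21, -10), (-10, 19, 9), (9, 17, -12), (-12, 7, 14), (14, 21, -5), (-5, 19, 18), … (26 more)
river cycle of g (length 36): (14, 7, -12), (-12, 17, 9), (9, 19, -10), (-10, 21, 7), (7, 21, -10), (-10, 19, 9), (9, 17, -12), (-12, 7, 14), (14, 21, -5), (-5, 19, 18), … (26 more)
cycles coincide ⇒ equivalent

yes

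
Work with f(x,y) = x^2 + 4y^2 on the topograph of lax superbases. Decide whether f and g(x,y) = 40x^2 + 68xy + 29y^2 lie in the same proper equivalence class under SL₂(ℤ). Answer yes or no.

D₁ = -16, D₂ = -16
f: reduced (well bottom): (1,0,4) with a≤c, −a<b≤a
g: translate: b→-12 (≡68 mod 80), so (40,68,29)→(40,-12,1)
g: flip: (40,-12,1)→(1,12,40)
g: translate: b→0 (≡12 mod 2), so (1,12,40)→(1,0,4)
g: reduced (well bottom): (1,0,4) with a≤c, −a<b≤a
reduced forms (1, 0, 4) vs (1, 0, 4) ⇒ equivalent

yes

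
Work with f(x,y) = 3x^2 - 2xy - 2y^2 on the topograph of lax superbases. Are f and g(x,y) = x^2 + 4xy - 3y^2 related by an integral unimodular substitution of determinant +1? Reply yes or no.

D₁ = 28, D₂ = 28
river cycle of f (length 4): (-2, 2, 3), (3, 4, -1), (-1, 4, 3), (3, 2, -2)
river cycle of g (length 4): (-3, 2, 2), (2, 2, -3), (-3, 4, 1), (1, 4, -3)
cycles differ ⇒ inequivalent

no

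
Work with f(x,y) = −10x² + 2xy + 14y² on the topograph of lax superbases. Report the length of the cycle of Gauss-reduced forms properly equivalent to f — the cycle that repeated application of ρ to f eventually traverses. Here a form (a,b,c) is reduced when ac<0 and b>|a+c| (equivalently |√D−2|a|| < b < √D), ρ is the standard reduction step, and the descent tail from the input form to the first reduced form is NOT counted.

D = 564, ⌊√D⌋ = 23
descent: ρ → (14,-2,-10)
descent: ρ → (-10,22,2)  [lands on river]
river: ρ → (2,22,-10)
river: ρ → (-10,18,6)
river: ρ → (6,18,-10)
ρ-cycle length = 4 (tail of 2 descent steps not counted)

4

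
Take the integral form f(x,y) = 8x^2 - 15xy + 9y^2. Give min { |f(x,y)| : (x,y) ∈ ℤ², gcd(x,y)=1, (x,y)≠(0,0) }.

translate: b→1 (≡-15 mod 16), so (8,-15,9)→(8,1,2)
flip: (8,1,2)→(2,-1,8)
reduced (well bottom): (2,-1,8) with a≤c, −a<b≤a
well minimum = a = 2

2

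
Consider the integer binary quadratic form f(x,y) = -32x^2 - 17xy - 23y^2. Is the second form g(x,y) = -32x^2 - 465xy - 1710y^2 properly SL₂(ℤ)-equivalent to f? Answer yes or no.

D₁ = -2655, D₂ = -2655
f is negative-definite; reduce −f:
−f: flip: (32,17,23)→(23,-17,32)
−f: reduced (well bottom): (23,-17,32) with a≤c, −a<b≤a
flip sign back: reduced form of f is (-23,17,-32)
g is negative-definite; reduce −g:
−g: translate: b→17 (≡465 mod 64), so (32,465,1710)→(32,17,23)
−g: flip: (32,17,23)→(23,-17,32)
−g: reduced (well bottom): (23,-17,32) with a≤c, −a<b≤a
flip sign back: reduced form of g is (-23,17,-32)
reduced forms (-23, 17, -32) vs (-23, 17, -32) ⇒ equivalent

yes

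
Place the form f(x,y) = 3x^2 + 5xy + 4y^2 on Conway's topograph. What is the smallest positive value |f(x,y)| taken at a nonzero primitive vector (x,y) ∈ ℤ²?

translate: b→-1 (≡5 mod 6), so (3,5,4)→(3,-1,2)
flip: (3,-1,2)→(2,1,3)
reduced (well bottom): (2,1,3) with a≤c, −a<b≤a
well minimum = a = 2

2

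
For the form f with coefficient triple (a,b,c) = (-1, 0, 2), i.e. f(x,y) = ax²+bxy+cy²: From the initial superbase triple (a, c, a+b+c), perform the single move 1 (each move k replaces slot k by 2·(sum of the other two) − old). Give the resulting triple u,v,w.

start (-1,2,1) = (f(1,0),f(0,1),f(1,1))
replace slot 1: 2·(2+1) − (-1) = 7 → (7,2,1)

7,2,1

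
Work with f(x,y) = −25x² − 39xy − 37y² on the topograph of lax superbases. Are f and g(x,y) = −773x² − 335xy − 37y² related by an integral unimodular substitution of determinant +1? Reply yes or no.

D₁ = -2179, D₂ = -2179
f is negative-definite; reduce −f:
−f: translate: b→-11 (≡39 mod 50), so (25,39,37)→(25,-11,23)
−f: flip: (25,-11,23)→(23,11,25)
−f: reduced (well bottom): (23,11,25) with a≤c, −a<b≤a
flip sign back: reduced form of f is (-23,-11,-25)
g is negative-definite; reduce −g:
−g: flip: (773,335,37)→(37,-335,773)
−g: translate: b→35 (≡-335 mod 74), so (37,-335,773)→(37,35,23)
−g: flip: (37,35,23)→(23,-35,37)
−g: translate: b→11 (≡-35 mod 46), so (23,-35,37)→(23,11,25)
−g: reduced (well bottom): (23,11,25) with a≤c, −a<b≤a
flip sign back: reduced form of g is (-23,-11,-25)
reduced forms (-23, -11, -25) vs (-23, -11, -25) ⇒ equivalent

yes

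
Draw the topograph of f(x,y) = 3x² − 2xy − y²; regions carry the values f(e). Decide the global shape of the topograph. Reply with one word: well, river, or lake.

D = b²−4ac = (-2)² − 4·3·(-1) = 16
D = 4² is a perfect square ⇒ form factors over ℤ ⇒ lakes

lake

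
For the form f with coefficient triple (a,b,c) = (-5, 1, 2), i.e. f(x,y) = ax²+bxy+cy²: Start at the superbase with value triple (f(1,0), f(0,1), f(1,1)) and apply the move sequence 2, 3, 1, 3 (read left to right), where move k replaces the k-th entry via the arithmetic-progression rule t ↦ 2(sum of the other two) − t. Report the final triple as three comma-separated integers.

start (-5,2,-2) = (f(1,0),f(0,1),f(1,1))
replace slot 2: 2·((-5)+(-2)) − 2 = -16 → (-5,-16,-2)
replace slot 3: 2·((-5)+(-16)) − (-2) = -40 → (-5,-16,-40)
replace slot 1: 2·((-16)+(-40)) − (-5) = -107 → (-107,-16,-40)
replace slot 3: 2·((-107)+(-16)) − (-40) = -206 → (-107,-16,-206)

-107,-16,-206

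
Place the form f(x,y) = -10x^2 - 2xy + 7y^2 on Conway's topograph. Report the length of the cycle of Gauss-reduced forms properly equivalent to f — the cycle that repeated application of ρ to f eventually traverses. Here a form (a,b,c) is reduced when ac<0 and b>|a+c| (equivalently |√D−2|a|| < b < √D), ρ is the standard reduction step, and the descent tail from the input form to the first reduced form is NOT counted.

D = 284, ⌊√D⌋ = 16
descent: ρ → (7,16,-1)  [lands on river]
river: ρ → (-1,16,7)
river: ρ → (7,12,-5)
river: ρ → (-5,8,11)
river: ρ → (11,14,-2)
river: ρ → (-2,14,11)
river: ρ → (11,8,-5)
river: ρ → (-5,12,7)
ρ-cycle length = 8 (tail of 1 descent step not counted)

8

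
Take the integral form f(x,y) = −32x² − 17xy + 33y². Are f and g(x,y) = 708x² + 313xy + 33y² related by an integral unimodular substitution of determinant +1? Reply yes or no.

D₁ = 4513, D₂ = 4513
river cycle of f (length 126): (33, 17, -32), (-32, 47, 18), (18, 61, -11), (-11, 49, 48), (48, 47, -12), (-12, 49, 44), (44, 39, -17), (-17, 63, 8), (8, 65, -9), (-9, 61, 22), … (116 more)
river cycle of g (length 126): (33, 17, -32), (-32, 47, 18), (18, 61, -11), (-11, 49, 48), (48, 47, -12), (-12, 49, 44), (44, 39, -17), (-17, 63, 8), (8, 65, -9), (-9, 61, 22), … (116 more)
cycles coincide ⇒ equivalent

yes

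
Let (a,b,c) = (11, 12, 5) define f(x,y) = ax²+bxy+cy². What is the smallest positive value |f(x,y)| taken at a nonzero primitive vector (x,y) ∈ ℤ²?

translate: b→-10 (≡12 mod 22), so (11,12,5)→(11,-10,4)
flip: (11,-10,4)→(4,10,11)
translate: b→2 (≡10 mod 8), so (4,10,11)→(4,2,5)
reduced (well bottom): (4,2,5) with a≤c, −a<b≤a
well minimum = a = 4

4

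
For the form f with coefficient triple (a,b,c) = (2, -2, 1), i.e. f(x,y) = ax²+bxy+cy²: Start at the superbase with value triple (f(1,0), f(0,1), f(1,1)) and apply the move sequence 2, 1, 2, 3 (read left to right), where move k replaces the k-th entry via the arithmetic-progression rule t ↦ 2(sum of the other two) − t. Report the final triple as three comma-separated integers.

start (2,1,1) = (f(1,0),f(0,1),f(1,1))
replace slot 2: 2·(2+1) − 1 = 5 → (2,5,1)
replace slot 1: 2·(5+1) − 2 = 10 → (10,5,1)
replace slot 2: 2·(10+1) − 5 = 17 → (10,17,1)
replace slot 3: 2·(10+17) − 1 = 53 → (10,17,53)

10,17,53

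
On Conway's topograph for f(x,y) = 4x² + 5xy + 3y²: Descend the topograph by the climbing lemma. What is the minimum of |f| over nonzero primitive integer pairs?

translate: b→-3 (≡5 mod 8), so (4,5,3)→(4,-3,2)
flip: (4,-3,2)→(2,3,4)
translate: b→-1 (≡3 mod 4), so (2,3,4)→(2,-1,3)
reduced (well bottom): (2,-1,3) with a≤c, −a<b≤a
well minimum = a = 2

2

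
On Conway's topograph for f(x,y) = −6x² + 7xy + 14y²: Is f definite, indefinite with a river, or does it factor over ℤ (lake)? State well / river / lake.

D = b²−4ac = 7² − 4·(-6)·14 = 385
D > 0 non-square ⇒ indefinite ⇒ periodic river

river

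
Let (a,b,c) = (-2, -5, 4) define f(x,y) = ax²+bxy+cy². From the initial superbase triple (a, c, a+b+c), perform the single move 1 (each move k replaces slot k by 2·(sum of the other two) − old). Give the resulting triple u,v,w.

start (-2,4,-3) = (f(1,0),f(0,1),f(1,1))
replace slot 1: 2·(4+(-3)) − (-2) = 4 → (4,4,-3)

4,4,-3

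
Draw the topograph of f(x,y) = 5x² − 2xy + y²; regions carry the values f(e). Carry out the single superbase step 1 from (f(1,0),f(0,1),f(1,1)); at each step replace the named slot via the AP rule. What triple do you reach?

start (5,1,4) = (f(1,0),f(0,1),f(1,1))
replace slot 1: 2·(1+4) − 5 = 5 → (5,1,4)

5,1,4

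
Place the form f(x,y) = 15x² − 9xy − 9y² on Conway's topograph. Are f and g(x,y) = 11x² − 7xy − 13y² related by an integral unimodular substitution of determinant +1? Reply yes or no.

D₁ = 621, D₂ = 621
river cycle of f (length 4): (-9, 9, 15), (15, 21, -3), (-3, 21, 15), (15, 9, -9)
river cycle of g (length 4): (-13, 7, 11), (11, 15, -9), (-9, 21, 5), (5, 19, -13)
cycles differ ⇒ inequivalent

no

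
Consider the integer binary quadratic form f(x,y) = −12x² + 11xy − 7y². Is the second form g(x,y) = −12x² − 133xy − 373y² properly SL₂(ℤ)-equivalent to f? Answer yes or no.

D₁ = -215, D₂ = -215
f is negative-definite; reduce −f:
−f: flip: (12,-11,7)→(7,11,12)
−f: translate: b→-3 (≡11 mod 14), so (7,11,12)→(7,-3,8)
−f: reduced (well bottom): (7,-3,8) with a≤c, −a<b≤a
flip sign back: reduced form of f is (-7,3,-8)
g is negative-definite; reduce −g:
−g: translate: b→-11 (≡133 mod 24), so (12,133,373)→(12,-11,7)
−g: flip: (12,-11,7)→(7,11,12)
−g: translate: b→-3 (≡11 mod 14), so (7,11,12)→(7,-3,8)
−g: reduced (well bottom): (7,-3,8) with a≤c, −a<b≤a
flip sign back: reduced form of g is (-7,3,-8)
reduced forms (-7, 3, -8) vs (-7, 3, -8) ⇒ equivalent

yes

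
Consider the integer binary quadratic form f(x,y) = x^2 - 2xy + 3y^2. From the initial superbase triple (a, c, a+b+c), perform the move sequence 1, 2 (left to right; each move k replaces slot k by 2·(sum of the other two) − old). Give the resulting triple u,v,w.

start (1,3,2) = (f(1,0),f(0,1),f(1,1))
replace slot 1: 2·(3+2) − 1 = 9 → (9,3,2)
replace slot 2: 2·(9+2) − 3 = 19 → (9,19,2)

9,19,2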